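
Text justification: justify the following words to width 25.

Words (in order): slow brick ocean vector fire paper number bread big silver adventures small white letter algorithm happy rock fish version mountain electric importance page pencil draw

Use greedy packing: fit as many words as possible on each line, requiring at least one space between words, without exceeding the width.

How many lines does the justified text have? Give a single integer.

Answer: 8

Derivation:
Line 1: ['slow', 'brick', 'ocean', 'vector'] (min_width=23, slack=2)
Line 2: ['fire', 'paper', 'number', 'bread'] (min_width=23, slack=2)
Line 3: ['big', 'silver', 'adventures'] (min_width=21, slack=4)
Line 4: ['small', 'white', 'letter'] (min_width=18, slack=7)
Line 5: ['algorithm', 'happy', 'rock', 'fish'] (min_width=25, slack=0)
Line 6: ['version', 'mountain', 'electric'] (min_width=25, slack=0)
Line 7: ['importance', 'page', 'pencil'] (min_width=22, slack=3)
Line 8: ['draw'] (min_width=4, slack=21)
Total lines: 8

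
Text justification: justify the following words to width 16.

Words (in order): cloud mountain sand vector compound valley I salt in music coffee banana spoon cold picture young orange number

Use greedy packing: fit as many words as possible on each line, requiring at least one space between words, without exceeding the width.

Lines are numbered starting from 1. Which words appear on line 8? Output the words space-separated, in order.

Answer: orange number

Derivation:
Line 1: ['cloud', 'mountain'] (min_width=14, slack=2)
Line 2: ['sand', 'vector'] (min_width=11, slack=5)
Line 3: ['compound', 'valley'] (min_width=15, slack=1)
Line 4: ['I', 'salt', 'in', 'music'] (min_width=15, slack=1)
Line 5: ['coffee', 'banana'] (min_width=13, slack=3)
Line 6: ['spoon', 'cold'] (min_width=10, slack=6)
Line 7: ['picture', 'young'] (min_width=13, slack=3)
Line 8: ['orange', 'number'] (min_width=13, slack=3)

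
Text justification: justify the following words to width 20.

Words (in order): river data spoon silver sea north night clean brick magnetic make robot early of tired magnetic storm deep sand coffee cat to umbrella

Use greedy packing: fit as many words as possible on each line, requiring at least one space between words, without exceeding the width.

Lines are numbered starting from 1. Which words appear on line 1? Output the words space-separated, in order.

Answer: river data spoon

Derivation:
Line 1: ['river', 'data', 'spoon'] (min_width=16, slack=4)
Line 2: ['silver', 'sea', 'north'] (min_width=16, slack=4)
Line 3: ['night', 'clean', 'brick'] (min_width=17, slack=3)
Line 4: ['magnetic', 'make', 'robot'] (min_width=19, slack=1)
Line 5: ['early', 'of', 'tired'] (min_width=14, slack=6)
Line 6: ['magnetic', 'storm', 'deep'] (min_width=19, slack=1)
Line 7: ['sand', 'coffee', 'cat', 'to'] (min_width=18, slack=2)
Line 8: ['umbrella'] (min_width=8, slack=12)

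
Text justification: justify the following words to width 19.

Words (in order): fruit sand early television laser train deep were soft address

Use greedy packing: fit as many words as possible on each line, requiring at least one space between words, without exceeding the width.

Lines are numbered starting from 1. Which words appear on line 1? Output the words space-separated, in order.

Line 1: ['fruit', 'sand', 'early'] (min_width=16, slack=3)
Line 2: ['television', 'laser'] (min_width=16, slack=3)
Line 3: ['train', 'deep', 'were'] (min_width=15, slack=4)
Line 4: ['soft', 'address'] (min_width=12, slack=7)

Answer: fruit sand early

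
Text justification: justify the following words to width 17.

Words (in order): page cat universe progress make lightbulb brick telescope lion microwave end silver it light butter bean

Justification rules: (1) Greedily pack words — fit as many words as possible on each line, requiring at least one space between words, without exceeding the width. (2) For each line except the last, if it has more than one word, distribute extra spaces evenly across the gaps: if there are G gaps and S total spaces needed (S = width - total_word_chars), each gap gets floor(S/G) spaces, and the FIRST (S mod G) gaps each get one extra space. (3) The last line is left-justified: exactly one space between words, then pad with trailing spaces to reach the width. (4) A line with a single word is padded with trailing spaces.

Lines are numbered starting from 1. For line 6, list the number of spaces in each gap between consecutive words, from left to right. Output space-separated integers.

Line 1: ['page', 'cat', 'universe'] (min_width=17, slack=0)
Line 2: ['progress', 'make'] (min_width=13, slack=4)
Line 3: ['lightbulb', 'brick'] (min_width=15, slack=2)
Line 4: ['telescope', 'lion'] (min_width=14, slack=3)
Line 5: ['microwave', 'end'] (min_width=13, slack=4)
Line 6: ['silver', 'it', 'light'] (min_width=15, slack=2)
Line 7: ['butter', 'bean'] (min_width=11, slack=6)

Answer: 2 2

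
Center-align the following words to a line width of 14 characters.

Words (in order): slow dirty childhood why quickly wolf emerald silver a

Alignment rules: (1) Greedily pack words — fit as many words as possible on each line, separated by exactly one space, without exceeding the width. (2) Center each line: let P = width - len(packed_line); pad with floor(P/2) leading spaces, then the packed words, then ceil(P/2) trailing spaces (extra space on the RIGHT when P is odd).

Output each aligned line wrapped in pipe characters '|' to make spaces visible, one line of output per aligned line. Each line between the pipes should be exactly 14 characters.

Answer: |  slow dirty  |
|childhood why |
| quickly wolf |
|emerald silver|
|      a       |

Derivation:
Line 1: ['slow', 'dirty'] (min_width=10, slack=4)
Line 2: ['childhood', 'why'] (min_width=13, slack=1)
Line 3: ['quickly', 'wolf'] (min_width=12, slack=2)
Line 4: ['emerald', 'silver'] (min_width=14, slack=0)
Line 5: ['a'] (min_width=1, slack=13)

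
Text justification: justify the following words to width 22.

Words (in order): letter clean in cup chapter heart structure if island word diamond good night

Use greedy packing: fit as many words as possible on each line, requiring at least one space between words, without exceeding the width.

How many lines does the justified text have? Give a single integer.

Answer: 5

Derivation:
Line 1: ['letter', 'clean', 'in', 'cup'] (min_width=19, slack=3)
Line 2: ['chapter', 'heart'] (min_width=13, slack=9)
Line 3: ['structure', 'if', 'island'] (min_width=19, slack=3)
Line 4: ['word', 'diamond', 'good'] (min_width=17, slack=5)
Line 5: ['night'] (min_width=5, slack=17)
Total lines: 5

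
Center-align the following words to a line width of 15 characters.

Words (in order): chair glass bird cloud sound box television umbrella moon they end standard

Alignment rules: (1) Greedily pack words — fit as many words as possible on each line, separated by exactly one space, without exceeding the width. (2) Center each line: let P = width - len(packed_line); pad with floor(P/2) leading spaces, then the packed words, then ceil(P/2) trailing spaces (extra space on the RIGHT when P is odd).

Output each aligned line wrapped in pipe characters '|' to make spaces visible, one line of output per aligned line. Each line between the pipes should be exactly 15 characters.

Line 1: ['chair', 'glass'] (min_width=11, slack=4)
Line 2: ['bird', 'cloud'] (min_width=10, slack=5)
Line 3: ['sound', 'box'] (min_width=9, slack=6)
Line 4: ['television'] (min_width=10, slack=5)
Line 5: ['umbrella', 'moon'] (min_width=13, slack=2)
Line 6: ['they', 'end'] (min_width=8, slack=7)
Line 7: ['standard'] (min_width=8, slack=7)

Answer: |  chair glass  |
|  bird cloud   |
|   sound box   |
|  television   |
| umbrella moon |
|   they end    |
|   standard    |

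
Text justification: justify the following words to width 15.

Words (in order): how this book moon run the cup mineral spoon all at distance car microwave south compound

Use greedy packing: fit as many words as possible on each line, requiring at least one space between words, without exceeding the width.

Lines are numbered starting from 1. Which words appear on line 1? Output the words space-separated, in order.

Line 1: ['how', 'this', 'book'] (min_width=13, slack=2)
Line 2: ['moon', 'run', 'the'] (min_width=12, slack=3)
Line 3: ['cup', 'mineral'] (min_width=11, slack=4)
Line 4: ['spoon', 'all', 'at'] (min_width=12, slack=3)
Line 5: ['distance', 'car'] (min_width=12, slack=3)
Line 6: ['microwave', 'south'] (min_width=15, slack=0)
Line 7: ['compound'] (min_width=8, slack=7)

Answer: how this book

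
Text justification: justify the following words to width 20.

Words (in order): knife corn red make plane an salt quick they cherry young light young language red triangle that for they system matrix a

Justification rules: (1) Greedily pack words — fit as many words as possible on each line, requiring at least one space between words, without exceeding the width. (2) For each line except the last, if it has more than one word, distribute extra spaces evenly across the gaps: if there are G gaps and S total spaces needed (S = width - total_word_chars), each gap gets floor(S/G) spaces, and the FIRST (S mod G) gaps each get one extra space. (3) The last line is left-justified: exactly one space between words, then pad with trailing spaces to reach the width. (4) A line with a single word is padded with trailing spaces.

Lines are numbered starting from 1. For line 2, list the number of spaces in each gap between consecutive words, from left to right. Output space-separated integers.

Line 1: ['knife', 'corn', 'red', 'make'] (min_width=19, slack=1)
Line 2: ['plane', 'an', 'salt', 'quick'] (min_width=19, slack=1)
Line 3: ['they', 'cherry', 'young'] (min_width=17, slack=3)
Line 4: ['light', 'young', 'language'] (min_width=20, slack=0)
Line 5: ['red', 'triangle', 'that'] (min_width=17, slack=3)
Line 6: ['for', 'they', 'system'] (min_width=15, slack=5)
Line 7: ['matrix', 'a'] (min_width=8, slack=12)

Answer: 2 1 1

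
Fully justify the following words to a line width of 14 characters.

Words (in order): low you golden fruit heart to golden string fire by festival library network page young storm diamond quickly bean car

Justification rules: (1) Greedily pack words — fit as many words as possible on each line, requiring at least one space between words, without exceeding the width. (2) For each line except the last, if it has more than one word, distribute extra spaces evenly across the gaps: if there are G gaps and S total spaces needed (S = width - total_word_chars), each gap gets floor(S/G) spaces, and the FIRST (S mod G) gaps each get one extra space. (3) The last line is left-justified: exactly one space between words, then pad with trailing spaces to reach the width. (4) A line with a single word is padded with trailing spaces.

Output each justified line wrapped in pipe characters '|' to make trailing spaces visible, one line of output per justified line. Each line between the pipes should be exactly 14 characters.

Line 1: ['low', 'you', 'golden'] (min_width=14, slack=0)
Line 2: ['fruit', 'heart', 'to'] (min_width=14, slack=0)
Line 3: ['golden', 'string'] (min_width=13, slack=1)
Line 4: ['fire', 'by'] (min_width=7, slack=7)
Line 5: ['festival'] (min_width=8, slack=6)
Line 6: ['library'] (min_width=7, slack=7)
Line 7: ['network', 'page'] (min_width=12, slack=2)
Line 8: ['young', 'storm'] (min_width=11, slack=3)
Line 9: ['diamond'] (min_width=7, slack=7)
Line 10: ['quickly', 'bean'] (min_width=12, slack=2)
Line 11: ['car'] (min_width=3, slack=11)

Answer: |low you golden|
|fruit heart to|
|golden  string|
|fire        by|
|festival      |
|library       |
|network   page|
|young    storm|
|diamond       |
|quickly   bean|
|car           |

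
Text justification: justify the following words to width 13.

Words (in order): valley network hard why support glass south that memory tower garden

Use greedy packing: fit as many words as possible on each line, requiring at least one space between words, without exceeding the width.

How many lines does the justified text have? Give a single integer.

Line 1: ['valley'] (min_width=6, slack=7)
Line 2: ['network', 'hard'] (min_width=12, slack=1)
Line 3: ['why', 'support'] (min_width=11, slack=2)
Line 4: ['glass', 'south'] (min_width=11, slack=2)
Line 5: ['that', 'memory'] (min_width=11, slack=2)
Line 6: ['tower', 'garden'] (min_width=12, slack=1)
Total lines: 6

Answer: 6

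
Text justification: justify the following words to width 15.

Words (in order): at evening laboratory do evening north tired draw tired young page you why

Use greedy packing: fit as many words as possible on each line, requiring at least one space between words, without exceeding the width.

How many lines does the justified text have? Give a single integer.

Answer: 6

Derivation:
Line 1: ['at', 'evening'] (min_width=10, slack=5)
Line 2: ['laboratory', 'do'] (min_width=13, slack=2)
Line 3: ['evening', 'north'] (min_width=13, slack=2)
Line 4: ['tired', 'draw'] (min_width=10, slack=5)
Line 5: ['tired', 'young'] (min_width=11, slack=4)
Line 6: ['page', 'you', 'why'] (min_width=12, slack=3)
Total lines: 6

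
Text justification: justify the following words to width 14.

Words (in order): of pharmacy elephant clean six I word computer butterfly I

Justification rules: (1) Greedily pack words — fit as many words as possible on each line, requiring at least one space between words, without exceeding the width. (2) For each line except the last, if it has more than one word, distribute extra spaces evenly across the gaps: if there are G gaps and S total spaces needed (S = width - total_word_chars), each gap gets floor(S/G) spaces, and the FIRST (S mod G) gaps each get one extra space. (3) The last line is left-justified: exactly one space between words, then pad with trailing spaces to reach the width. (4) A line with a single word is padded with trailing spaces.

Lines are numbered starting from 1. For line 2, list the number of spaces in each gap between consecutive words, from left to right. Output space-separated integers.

Line 1: ['of', 'pharmacy'] (min_width=11, slack=3)
Line 2: ['elephant', 'clean'] (min_width=14, slack=0)
Line 3: ['six', 'I', 'word'] (min_width=10, slack=4)
Line 4: ['computer'] (min_width=8, slack=6)
Line 5: ['butterfly', 'I'] (min_width=11, slack=3)

Answer: 1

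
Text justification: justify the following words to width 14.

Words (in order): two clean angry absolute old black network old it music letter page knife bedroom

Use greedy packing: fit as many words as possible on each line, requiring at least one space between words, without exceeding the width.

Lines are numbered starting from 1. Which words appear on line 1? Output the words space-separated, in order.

Answer: two clean

Derivation:
Line 1: ['two', 'clean'] (min_width=9, slack=5)
Line 2: ['angry', 'absolute'] (min_width=14, slack=0)
Line 3: ['old', 'black'] (min_width=9, slack=5)
Line 4: ['network', 'old', 'it'] (min_width=14, slack=0)
Line 5: ['music', 'letter'] (min_width=12, slack=2)
Line 6: ['page', 'knife'] (min_width=10, slack=4)
Line 7: ['bedroom'] (min_width=7, slack=7)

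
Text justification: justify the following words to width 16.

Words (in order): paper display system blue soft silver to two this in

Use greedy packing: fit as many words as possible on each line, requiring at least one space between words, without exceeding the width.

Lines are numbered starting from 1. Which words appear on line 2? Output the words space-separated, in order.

Answer: system blue soft

Derivation:
Line 1: ['paper', 'display'] (min_width=13, slack=3)
Line 2: ['system', 'blue', 'soft'] (min_width=16, slack=0)
Line 3: ['silver', 'to', 'two'] (min_width=13, slack=3)
Line 4: ['this', 'in'] (min_width=7, slack=9)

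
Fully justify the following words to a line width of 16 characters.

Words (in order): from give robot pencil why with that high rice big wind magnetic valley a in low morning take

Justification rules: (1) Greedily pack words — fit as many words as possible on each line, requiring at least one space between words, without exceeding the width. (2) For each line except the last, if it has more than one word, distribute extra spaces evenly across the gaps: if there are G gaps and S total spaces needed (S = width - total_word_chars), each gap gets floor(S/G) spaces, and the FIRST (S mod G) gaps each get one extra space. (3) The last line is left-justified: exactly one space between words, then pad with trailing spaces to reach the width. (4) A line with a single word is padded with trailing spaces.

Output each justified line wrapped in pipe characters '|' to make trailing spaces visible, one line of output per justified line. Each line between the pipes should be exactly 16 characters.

Line 1: ['from', 'give', 'robot'] (min_width=15, slack=1)
Line 2: ['pencil', 'why', 'with'] (min_width=15, slack=1)
Line 3: ['that', 'high', 'rice'] (min_width=14, slack=2)
Line 4: ['big', 'wind'] (min_width=8, slack=8)
Line 5: ['magnetic', 'valley'] (min_width=15, slack=1)
Line 6: ['a', 'in', 'low', 'morning'] (min_width=16, slack=0)
Line 7: ['take'] (min_width=4, slack=12)

Answer: |from  give robot|
|pencil  why with|
|that  high  rice|
|big         wind|
|magnetic  valley|
|a in low morning|
|take            |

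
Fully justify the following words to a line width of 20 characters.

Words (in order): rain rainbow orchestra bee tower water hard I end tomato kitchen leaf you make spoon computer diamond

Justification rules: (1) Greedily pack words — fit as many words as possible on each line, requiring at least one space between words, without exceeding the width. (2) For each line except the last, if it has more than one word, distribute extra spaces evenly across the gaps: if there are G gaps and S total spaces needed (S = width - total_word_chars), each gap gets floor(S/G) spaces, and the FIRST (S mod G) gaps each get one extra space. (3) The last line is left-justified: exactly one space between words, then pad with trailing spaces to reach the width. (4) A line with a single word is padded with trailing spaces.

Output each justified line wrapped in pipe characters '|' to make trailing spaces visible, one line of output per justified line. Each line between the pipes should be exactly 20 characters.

Line 1: ['rain', 'rainbow'] (min_width=12, slack=8)
Line 2: ['orchestra', 'bee', 'tower'] (min_width=19, slack=1)
Line 3: ['water', 'hard', 'I', 'end'] (min_width=16, slack=4)
Line 4: ['tomato', 'kitchen', 'leaf'] (min_width=19, slack=1)
Line 5: ['you', 'make', 'spoon'] (min_width=14, slack=6)
Line 6: ['computer', 'diamond'] (min_width=16, slack=4)

Answer: |rain         rainbow|
|orchestra  bee tower|
|water   hard  I  end|
|tomato  kitchen leaf|
|you    make    spoon|
|computer diamond    |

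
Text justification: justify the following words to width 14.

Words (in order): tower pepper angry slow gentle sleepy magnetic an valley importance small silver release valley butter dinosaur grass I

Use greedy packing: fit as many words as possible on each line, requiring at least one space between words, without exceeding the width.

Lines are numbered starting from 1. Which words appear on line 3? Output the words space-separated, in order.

Line 1: ['tower', 'pepper'] (min_width=12, slack=2)
Line 2: ['angry', 'slow'] (min_width=10, slack=4)
Line 3: ['gentle', 'sleepy'] (min_width=13, slack=1)
Line 4: ['magnetic', 'an'] (min_width=11, slack=3)
Line 5: ['valley'] (min_width=6, slack=8)
Line 6: ['importance'] (min_width=10, slack=4)
Line 7: ['small', 'silver'] (min_width=12, slack=2)
Line 8: ['release', 'valley'] (min_width=14, slack=0)
Line 9: ['butter'] (min_width=6, slack=8)
Line 10: ['dinosaur', 'grass'] (min_width=14, slack=0)
Line 11: ['I'] (min_width=1, slack=13)

Answer: gentle sleepy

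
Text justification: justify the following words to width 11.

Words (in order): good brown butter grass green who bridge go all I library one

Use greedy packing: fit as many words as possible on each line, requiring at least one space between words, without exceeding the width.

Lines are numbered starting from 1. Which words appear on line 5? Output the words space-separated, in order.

Answer: go all I

Derivation:
Line 1: ['good', 'brown'] (min_width=10, slack=1)
Line 2: ['butter'] (min_width=6, slack=5)
Line 3: ['grass', 'green'] (min_width=11, slack=0)
Line 4: ['who', 'bridge'] (min_width=10, slack=1)
Line 5: ['go', 'all', 'I'] (min_width=8, slack=3)
Line 6: ['library', 'one'] (min_width=11, slack=0)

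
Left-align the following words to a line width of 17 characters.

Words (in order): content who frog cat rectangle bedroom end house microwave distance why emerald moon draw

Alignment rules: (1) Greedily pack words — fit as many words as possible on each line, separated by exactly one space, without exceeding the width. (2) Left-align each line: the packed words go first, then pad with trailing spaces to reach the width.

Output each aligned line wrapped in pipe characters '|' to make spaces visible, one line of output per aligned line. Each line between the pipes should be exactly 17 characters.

Answer: |content who frog |
|cat rectangle    |
|bedroom end house|
|microwave        |
|distance why     |
|emerald moon draw|

Derivation:
Line 1: ['content', 'who', 'frog'] (min_width=16, slack=1)
Line 2: ['cat', 'rectangle'] (min_width=13, slack=4)
Line 3: ['bedroom', 'end', 'house'] (min_width=17, slack=0)
Line 4: ['microwave'] (min_width=9, slack=8)
Line 5: ['distance', 'why'] (min_width=12, slack=5)
Line 6: ['emerald', 'moon', 'draw'] (min_width=17, slack=0)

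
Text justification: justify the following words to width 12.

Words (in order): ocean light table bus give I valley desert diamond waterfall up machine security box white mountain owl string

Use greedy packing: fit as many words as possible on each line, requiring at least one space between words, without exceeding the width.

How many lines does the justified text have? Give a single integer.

Answer: 12

Derivation:
Line 1: ['ocean', 'light'] (min_width=11, slack=1)
Line 2: ['table', 'bus'] (min_width=9, slack=3)
Line 3: ['give', 'I'] (min_width=6, slack=6)
Line 4: ['valley'] (min_width=6, slack=6)
Line 5: ['desert'] (min_width=6, slack=6)
Line 6: ['diamond'] (min_width=7, slack=5)
Line 7: ['waterfall', 'up'] (min_width=12, slack=0)
Line 8: ['machine'] (min_width=7, slack=5)
Line 9: ['security', 'box'] (min_width=12, slack=0)
Line 10: ['white'] (min_width=5, slack=7)
Line 11: ['mountain', 'owl'] (min_width=12, slack=0)
Line 12: ['string'] (min_width=6, slack=6)
Total lines: 12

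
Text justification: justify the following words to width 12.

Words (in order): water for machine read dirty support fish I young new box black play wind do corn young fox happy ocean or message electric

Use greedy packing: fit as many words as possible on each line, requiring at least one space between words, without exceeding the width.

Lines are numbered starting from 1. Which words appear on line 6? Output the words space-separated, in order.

Line 1: ['water', 'for'] (min_width=9, slack=3)
Line 2: ['machine', 'read'] (min_width=12, slack=0)
Line 3: ['dirty'] (min_width=5, slack=7)
Line 4: ['support', 'fish'] (min_width=12, slack=0)
Line 5: ['I', 'young', 'new'] (min_width=11, slack=1)
Line 6: ['box', 'black'] (min_width=9, slack=3)
Line 7: ['play', 'wind', 'do'] (min_width=12, slack=0)
Line 8: ['corn', 'young'] (min_width=10, slack=2)
Line 9: ['fox', 'happy'] (min_width=9, slack=3)
Line 10: ['ocean', 'or'] (min_width=8, slack=4)
Line 11: ['message'] (min_width=7, slack=5)
Line 12: ['electric'] (min_width=8, slack=4)

Answer: box black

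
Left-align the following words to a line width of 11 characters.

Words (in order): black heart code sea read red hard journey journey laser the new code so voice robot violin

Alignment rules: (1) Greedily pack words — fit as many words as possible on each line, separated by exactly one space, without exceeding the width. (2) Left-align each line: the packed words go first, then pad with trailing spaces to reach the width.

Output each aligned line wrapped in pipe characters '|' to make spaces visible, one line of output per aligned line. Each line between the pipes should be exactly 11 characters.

Line 1: ['black', 'heart'] (min_width=11, slack=0)
Line 2: ['code', 'sea'] (min_width=8, slack=3)
Line 3: ['read', 'red'] (min_width=8, slack=3)
Line 4: ['hard'] (min_width=4, slack=7)
Line 5: ['journey'] (min_width=7, slack=4)
Line 6: ['journey'] (min_width=7, slack=4)
Line 7: ['laser', 'the'] (min_width=9, slack=2)
Line 8: ['new', 'code', 'so'] (min_width=11, slack=0)
Line 9: ['voice', 'robot'] (min_width=11, slack=0)
Line 10: ['violin'] (min_width=6, slack=5)

Answer: |black heart|
|code sea   |
|read red   |
|hard       |
|journey    |
|journey    |
|laser the  |
|new code so|
|voice robot|
|violin     |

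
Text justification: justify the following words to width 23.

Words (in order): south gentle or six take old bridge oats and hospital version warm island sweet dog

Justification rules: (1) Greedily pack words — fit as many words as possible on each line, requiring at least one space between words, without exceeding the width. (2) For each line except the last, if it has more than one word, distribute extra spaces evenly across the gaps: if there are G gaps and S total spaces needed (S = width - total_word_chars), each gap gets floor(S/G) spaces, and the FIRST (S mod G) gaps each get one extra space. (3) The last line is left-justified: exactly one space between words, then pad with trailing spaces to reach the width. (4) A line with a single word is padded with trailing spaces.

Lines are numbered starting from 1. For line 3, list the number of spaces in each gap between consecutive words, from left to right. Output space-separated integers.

Line 1: ['south', 'gentle', 'or', 'six'] (min_width=19, slack=4)
Line 2: ['take', 'old', 'bridge', 'oats'] (min_width=20, slack=3)
Line 3: ['and', 'hospital', 'version'] (min_width=20, slack=3)
Line 4: ['warm', 'island', 'sweet', 'dog'] (min_width=21, slack=2)

Answer: 3 2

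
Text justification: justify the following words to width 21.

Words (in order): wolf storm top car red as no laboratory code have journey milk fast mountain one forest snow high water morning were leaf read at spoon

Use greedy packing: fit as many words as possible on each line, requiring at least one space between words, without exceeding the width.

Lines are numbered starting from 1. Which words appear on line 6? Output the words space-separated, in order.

Line 1: ['wolf', 'storm', 'top', 'car'] (min_width=18, slack=3)
Line 2: ['red', 'as', 'no', 'laboratory'] (min_width=20, slack=1)
Line 3: ['code', 'have', 'journey'] (min_width=17, slack=4)
Line 4: ['milk', 'fast', 'mountain'] (min_width=18, slack=3)
Line 5: ['one', 'forest', 'snow', 'high'] (min_width=20, slack=1)
Line 6: ['water', 'morning', 'were'] (min_width=18, slack=3)
Line 7: ['leaf', 'read', 'at', 'spoon'] (min_width=18, slack=3)

Answer: water morning were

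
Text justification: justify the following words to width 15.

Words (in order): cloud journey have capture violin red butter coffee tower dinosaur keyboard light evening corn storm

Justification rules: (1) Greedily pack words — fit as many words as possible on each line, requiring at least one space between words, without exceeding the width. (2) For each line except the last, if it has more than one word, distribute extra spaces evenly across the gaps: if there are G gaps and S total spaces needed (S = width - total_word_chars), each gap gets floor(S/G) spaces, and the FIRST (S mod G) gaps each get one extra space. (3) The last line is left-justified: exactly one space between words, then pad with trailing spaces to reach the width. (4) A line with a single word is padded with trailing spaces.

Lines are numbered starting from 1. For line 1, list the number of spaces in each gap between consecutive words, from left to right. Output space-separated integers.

Answer: 3

Derivation:
Line 1: ['cloud', 'journey'] (min_width=13, slack=2)
Line 2: ['have', 'capture'] (min_width=12, slack=3)
Line 3: ['violin', 'red'] (min_width=10, slack=5)
Line 4: ['butter', 'coffee'] (min_width=13, slack=2)
Line 5: ['tower', 'dinosaur'] (min_width=14, slack=1)
Line 6: ['keyboard', 'light'] (min_width=14, slack=1)
Line 7: ['evening', 'corn'] (min_width=12, slack=3)
Line 8: ['storm'] (min_width=5, slack=10)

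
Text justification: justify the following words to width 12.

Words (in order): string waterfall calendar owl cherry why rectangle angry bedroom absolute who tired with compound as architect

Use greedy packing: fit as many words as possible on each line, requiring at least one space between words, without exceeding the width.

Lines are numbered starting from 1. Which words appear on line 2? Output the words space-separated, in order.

Answer: waterfall

Derivation:
Line 1: ['string'] (min_width=6, slack=6)
Line 2: ['waterfall'] (min_width=9, slack=3)
Line 3: ['calendar', 'owl'] (min_width=12, slack=0)
Line 4: ['cherry', 'why'] (min_width=10, slack=2)
Line 5: ['rectangle'] (min_width=9, slack=3)
Line 6: ['angry'] (min_width=5, slack=7)
Line 7: ['bedroom'] (min_width=7, slack=5)
Line 8: ['absolute', 'who'] (min_width=12, slack=0)
Line 9: ['tired', 'with'] (min_width=10, slack=2)
Line 10: ['compound', 'as'] (min_width=11, slack=1)
Line 11: ['architect'] (min_width=9, slack=3)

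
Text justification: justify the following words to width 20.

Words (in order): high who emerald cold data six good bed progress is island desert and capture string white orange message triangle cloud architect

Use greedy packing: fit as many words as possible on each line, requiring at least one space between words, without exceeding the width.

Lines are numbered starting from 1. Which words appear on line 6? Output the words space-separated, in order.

Line 1: ['high', 'who', 'emerald'] (min_width=16, slack=4)
Line 2: ['cold', 'data', 'six', 'good'] (min_width=18, slack=2)
Line 3: ['bed', 'progress', 'is'] (min_width=15, slack=5)
Line 4: ['island', 'desert', 'and'] (min_width=17, slack=3)
Line 5: ['capture', 'string', 'white'] (min_width=20, slack=0)
Line 6: ['orange', 'message'] (min_width=14, slack=6)
Line 7: ['triangle', 'cloud'] (min_width=14, slack=6)
Line 8: ['architect'] (min_width=9, slack=11)

Answer: orange message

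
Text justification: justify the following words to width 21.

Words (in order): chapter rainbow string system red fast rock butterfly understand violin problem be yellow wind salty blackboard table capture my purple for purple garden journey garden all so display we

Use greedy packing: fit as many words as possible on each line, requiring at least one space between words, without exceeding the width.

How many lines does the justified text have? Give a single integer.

Answer: 10

Derivation:
Line 1: ['chapter', 'rainbow'] (min_width=15, slack=6)
Line 2: ['string', 'system', 'red'] (min_width=17, slack=4)
Line 3: ['fast', 'rock', 'butterfly'] (min_width=19, slack=2)
Line 4: ['understand', 'violin'] (min_width=17, slack=4)
Line 5: ['problem', 'be', 'yellow'] (min_width=17, slack=4)
Line 6: ['wind', 'salty', 'blackboard'] (min_width=21, slack=0)
Line 7: ['table', 'capture', 'my'] (min_width=16, slack=5)
Line 8: ['purple', 'for', 'purple'] (min_width=17, slack=4)
Line 9: ['garden', 'journey', 'garden'] (min_width=21, slack=0)
Line 10: ['all', 'so', 'display', 'we'] (min_width=17, slack=4)
Total lines: 10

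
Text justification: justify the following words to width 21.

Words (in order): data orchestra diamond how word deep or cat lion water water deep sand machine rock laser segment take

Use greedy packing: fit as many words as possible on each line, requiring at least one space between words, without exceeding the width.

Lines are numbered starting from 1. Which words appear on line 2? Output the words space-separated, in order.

Answer: diamond how word deep

Derivation:
Line 1: ['data', 'orchestra'] (min_width=14, slack=7)
Line 2: ['diamond', 'how', 'word', 'deep'] (min_width=21, slack=0)
Line 3: ['or', 'cat', 'lion', 'water'] (min_width=17, slack=4)
Line 4: ['water', 'deep', 'sand'] (min_width=15, slack=6)
Line 5: ['machine', 'rock', 'laser'] (min_width=18, slack=3)
Line 6: ['segment', 'take'] (min_width=12, slack=9)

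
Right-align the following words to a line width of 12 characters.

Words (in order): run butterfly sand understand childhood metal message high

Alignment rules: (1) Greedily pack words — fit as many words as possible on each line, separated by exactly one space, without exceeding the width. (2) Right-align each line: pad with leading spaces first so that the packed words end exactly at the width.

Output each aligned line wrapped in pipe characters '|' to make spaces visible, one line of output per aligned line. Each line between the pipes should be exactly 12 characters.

Answer: |         run|
|   butterfly|
|        sand|
|  understand|
|   childhood|
|       metal|
|message high|

Derivation:
Line 1: ['run'] (min_width=3, slack=9)
Line 2: ['butterfly'] (min_width=9, slack=3)
Line 3: ['sand'] (min_width=4, slack=8)
Line 4: ['understand'] (min_width=10, slack=2)
Line 5: ['childhood'] (min_width=9, slack=3)
Line 6: ['metal'] (min_width=5, slack=7)
Line 7: ['message', 'high'] (min_width=12, slack=0)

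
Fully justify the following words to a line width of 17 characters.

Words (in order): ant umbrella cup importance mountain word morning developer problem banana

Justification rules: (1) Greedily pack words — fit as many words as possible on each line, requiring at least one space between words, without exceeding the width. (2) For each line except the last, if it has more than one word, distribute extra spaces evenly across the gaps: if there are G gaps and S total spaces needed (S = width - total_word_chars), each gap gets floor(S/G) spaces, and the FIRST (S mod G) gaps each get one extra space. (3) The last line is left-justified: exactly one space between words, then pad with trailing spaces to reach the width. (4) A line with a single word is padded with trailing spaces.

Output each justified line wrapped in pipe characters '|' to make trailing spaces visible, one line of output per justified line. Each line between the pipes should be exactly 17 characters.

Answer: |ant  umbrella cup|
|importance       |
|mountain     word|
|morning developer|
|problem banana   |

Derivation:
Line 1: ['ant', 'umbrella', 'cup'] (min_width=16, slack=1)
Line 2: ['importance'] (min_width=10, slack=7)
Line 3: ['mountain', 'word'] (min_width=13, slack=4)
Line 4: ['morning', 'developer'] (min_width=17, slack=0)
Line 5: ['problem', 'banana'] (min_width=14, slack=3)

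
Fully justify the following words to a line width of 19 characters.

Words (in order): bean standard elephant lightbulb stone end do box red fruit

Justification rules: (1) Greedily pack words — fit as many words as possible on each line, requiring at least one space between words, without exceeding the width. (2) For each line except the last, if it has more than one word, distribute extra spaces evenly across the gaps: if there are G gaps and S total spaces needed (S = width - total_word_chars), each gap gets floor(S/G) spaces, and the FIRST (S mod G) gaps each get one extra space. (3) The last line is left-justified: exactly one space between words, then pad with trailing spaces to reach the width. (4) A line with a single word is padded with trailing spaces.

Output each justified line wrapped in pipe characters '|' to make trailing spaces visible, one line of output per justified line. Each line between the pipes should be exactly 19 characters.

Line 1: ['bean', 'standard'] (min_width=13, slack=6)
Line 2: ['elephant', 'lightbulb'] (min_width=18, slack=1)
Line 3: ['stone', 'end', 'do', 'box'] (min_width=16, slack=3)
Line 4: ['red', 'fruit'] (min_width=9, slack=10)

Answer: |bean       standard|
|elephant  lightbulb|
|stone  end  do  box|
|red fruit          |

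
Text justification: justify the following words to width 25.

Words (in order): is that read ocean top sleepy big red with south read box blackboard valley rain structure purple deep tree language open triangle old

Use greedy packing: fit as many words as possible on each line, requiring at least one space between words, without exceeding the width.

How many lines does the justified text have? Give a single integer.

Line 1: ['is', 'that', 'read', 'ocean', 'top'] (min_width=22, slack=3)
Line 2: ['sleepy', 'big', 'red', 'with', 'south'] (min_width=25, slack=0)
Line 3: ['read', 'box', 'blackboard'] (min_width=19, slack=6)
Line 4: ['valley', 'rain', 'structure'] (min_width=21, slack=4)
Line 5: ['purple', 'deep', 'tree', 'language'] (min_width=25, slack=0)
Line 6: ['open', 'triangle', 'old'] (min_width=17, slack=8)
Total lines: 6

Answer: 6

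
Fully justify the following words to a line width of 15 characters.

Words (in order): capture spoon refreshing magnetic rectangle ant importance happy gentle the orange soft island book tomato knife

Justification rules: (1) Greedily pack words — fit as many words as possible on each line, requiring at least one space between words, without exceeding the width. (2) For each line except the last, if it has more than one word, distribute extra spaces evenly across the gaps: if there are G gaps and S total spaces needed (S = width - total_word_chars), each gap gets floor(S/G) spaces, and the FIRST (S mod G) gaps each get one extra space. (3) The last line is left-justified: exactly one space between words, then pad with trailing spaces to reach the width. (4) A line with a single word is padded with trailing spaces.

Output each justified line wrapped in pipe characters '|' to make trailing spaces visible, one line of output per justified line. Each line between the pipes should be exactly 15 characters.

Answer: |capture   spoon|
|refreshing     |
|magnetic       |
|rectangle   ant|
|importance     |
|happy    gentle|
|the orange soft|
|island     book|
|tomato knife   |

Derivation:
Line 1: ['capture', 'spoon'] (min_width=13, slack=2)
Line 2: ['refreshing'] (min_width=10, slack=5)
Line 3: ['magnetic'] (min_width=8, slack=7)
Line 4: ['rectangle', 'ant'] (min_width=13, slack=2)
Line 5: ['importance'] (min_width=10, slack=5)
Line 6: ['happy', 'gentle'] (min_width=12, slack=3)
Line 7: ['the', 'orange', 'soft'] (min_width=15, slack=0)
Line 8: ['island', 'book'] (min_width=11, slack=4)
Line 9: ['tomato', 'knife'] (min_width=12, slack=3)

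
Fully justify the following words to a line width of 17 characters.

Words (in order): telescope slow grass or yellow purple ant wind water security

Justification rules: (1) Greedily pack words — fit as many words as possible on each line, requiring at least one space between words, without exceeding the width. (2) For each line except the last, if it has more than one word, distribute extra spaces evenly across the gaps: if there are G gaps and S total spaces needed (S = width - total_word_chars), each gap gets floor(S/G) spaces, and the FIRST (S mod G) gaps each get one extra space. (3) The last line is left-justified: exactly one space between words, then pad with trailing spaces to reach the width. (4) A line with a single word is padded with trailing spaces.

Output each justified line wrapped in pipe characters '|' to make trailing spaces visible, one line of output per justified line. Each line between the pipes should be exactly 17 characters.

Line 1: ['telescope', 'slow'] (min_width=14, slack=3)
Line 2: ['grass', 'or', 'yellow'] (min_width=15, slack=2)
Line 3: ['purple', 'ant', 'wind'] (min_width=15, slack=2)
Line 4: ['water', 'security'] (min_width=14, slack=3)

Answer: |telescope    slow|
|grass  or  yellow|
|purple  ant  wind|
|water security   |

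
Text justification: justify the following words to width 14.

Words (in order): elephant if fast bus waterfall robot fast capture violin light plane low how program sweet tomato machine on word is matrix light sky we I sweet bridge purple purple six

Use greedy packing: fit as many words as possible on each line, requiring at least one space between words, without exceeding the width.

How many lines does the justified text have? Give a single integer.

Answer: 14

Derivation:
Line 1: ['elephant', 'if'] (min_width=11, slack=3)
Line 2: ['fast', 'bus'] (min_width=8, slack=6)
Line 3: ['waterfall'] (min_width=9, slack=5)
Line 4: ['robot', 'fast'] (min_width=10, slack=4)
Line 5: ['capture', 'violin'] (min_width=14, slack=0)
Line 6: ['light', 'plane'] (min_width=11, slack=3)
Line 7: ['low', 'how'] (min_width=7, slack=7)
Line 8: ['program', 'sweet'] (min_width=13, slack=1)
Line 9: ['tomato', 'machine'] (min_width=14, slack=0)
Line 10: ['on', 'word', 'is'] (min_width=10, slack=4)
Line 11: ['matrix', 'light'] (min_width=12, slack=2)
Line 12: ['sky', 'we', 'I', 'sweet'] (min_width=14, slack=0)
Line 13: ['bridge', 'purple'] (min_width=13, slack=1)
Line 14: ['purple', 'six'] (min_width=10, slack=4)
Total lines: 14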